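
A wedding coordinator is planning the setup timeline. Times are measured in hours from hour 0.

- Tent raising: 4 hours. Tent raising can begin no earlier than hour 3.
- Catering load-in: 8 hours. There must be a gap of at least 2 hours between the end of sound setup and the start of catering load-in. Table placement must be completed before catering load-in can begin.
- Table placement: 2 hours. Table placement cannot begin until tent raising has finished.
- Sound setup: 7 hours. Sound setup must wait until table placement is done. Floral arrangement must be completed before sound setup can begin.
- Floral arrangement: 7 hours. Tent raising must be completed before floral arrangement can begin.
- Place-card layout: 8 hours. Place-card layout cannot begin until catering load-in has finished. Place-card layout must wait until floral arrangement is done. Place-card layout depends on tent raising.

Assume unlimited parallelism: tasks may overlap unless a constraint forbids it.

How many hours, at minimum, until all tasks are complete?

Tent raising waits on its own release at hour 3, so it starts at hour 3 and finishes at 3 + 4 = hour 7.
Floral arrangement cannot begin until tent raising (finishes hour 7). It runs from hour 7 to 7 + 7 = hour 14.
After tent raising (finishes hour 7), table placement can start at hour 7 and finishes at hour 9.
For sound setup: table placement (finishes hour 9); floral arrangement (finishes hour 14). Taking the maximum gives a start of hour 14, and it finishes at 14 + 7 = hour 21.
Catering load-in has to wait for sound setup (finishes hour 21, plus 2-hour gap → hour 23); table placement (finishes hour 9). The latest of these is hour 23, so catering load-in runs hour 23 to 23 + 8 = hour 31.
For place-card layout: catering load-in (finishes hour 31); floral arrangement (finishes hour 14); tent raising (finishes hour 7). Taking the maximum gives a start of hour 31, and it finishes at 31 + 8 = hour 39.
All tasks are finished once the last one completes. Finish times: Tent raising at 7, Table placement at 9, Floral arrangement at 14, Sound setup at 21, Catering load-in at 31, Place-card layout at 39. The latest is hour 39.

39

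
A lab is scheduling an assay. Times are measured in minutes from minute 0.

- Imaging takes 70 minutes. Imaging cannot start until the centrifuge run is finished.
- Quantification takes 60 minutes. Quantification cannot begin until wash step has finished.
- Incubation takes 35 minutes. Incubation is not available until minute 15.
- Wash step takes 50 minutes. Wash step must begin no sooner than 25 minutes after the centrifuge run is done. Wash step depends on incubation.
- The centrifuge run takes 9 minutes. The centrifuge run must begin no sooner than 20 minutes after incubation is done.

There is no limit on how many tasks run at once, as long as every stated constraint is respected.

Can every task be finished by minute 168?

No

After its own release at minute 15, incubation can start at minute 15 and finishes at minute 50.
The centrifuge run cannot begin until incubation (finishes minute 50, plus 20-minute gap → minute 70). It runs from minute 70 to 70 + 9 = minute 79.
After the centrifuge run (finishes minute 79), imaging can start at minute 79 and finishes at minute 149.
For wash step: the centrifuge run (finishes minute 79, plus 25-minute gap → minute 104); incubation (finishes minute 50). Taking the maximum gives a start of minute 104, and it finishes at 104 + 50 = minute 154.
Quantification waits on wash step (finishes minute 154), so it starts at minute 154 and finishes at 154 + 60 = minute 214.
The earliest everything can be done is minute 214, which is after the deadline of 168, so it is not possible.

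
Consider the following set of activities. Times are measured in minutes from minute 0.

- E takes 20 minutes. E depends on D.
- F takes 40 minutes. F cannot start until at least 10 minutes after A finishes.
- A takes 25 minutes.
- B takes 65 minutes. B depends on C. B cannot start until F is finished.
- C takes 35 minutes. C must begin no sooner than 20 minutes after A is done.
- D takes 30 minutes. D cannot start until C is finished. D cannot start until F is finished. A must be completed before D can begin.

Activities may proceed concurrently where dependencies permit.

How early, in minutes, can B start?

80

A has no prerequisites, so it starts at minute 0 and finishes at minute 25.
After A (finishes minute 25, plus 10-minute gap → minute 35), F can start at minute 35 and finishes at minute 75.
C cannot begin until A (finishes minute 25, plus 20-minute gap → minute 45). It runs from minute 45 to 45 + 35 = minute 80.
B waits on C (finishes minute 80); F (finishes minute 75). The latest of these is minute 80, which is the earliest B can start.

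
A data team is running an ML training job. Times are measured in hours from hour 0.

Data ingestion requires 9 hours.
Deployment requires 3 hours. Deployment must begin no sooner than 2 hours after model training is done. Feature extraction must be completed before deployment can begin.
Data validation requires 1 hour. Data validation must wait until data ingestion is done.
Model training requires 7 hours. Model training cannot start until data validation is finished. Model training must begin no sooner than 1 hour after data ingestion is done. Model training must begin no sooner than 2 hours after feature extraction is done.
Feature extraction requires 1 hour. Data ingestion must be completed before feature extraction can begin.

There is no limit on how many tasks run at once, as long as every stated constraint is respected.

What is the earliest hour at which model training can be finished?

19

Nothing blocks data ingestion, so it runs from hour 0 to hour 9.
After data ingestion (finishes hour 9), feature extraction can start at hour 9 and finishes at hour 10.
Data validation waits on data ingestion (finishes hour 9), so it starts at hour 9 and finishes at 9 + 1 = hour 10.
For model training: data validation (finishes hour 10); data ingestion (finishes hour 9, plus 1-hour gap → hour 10); feature extraction (finishes hour 10, plus 2-hour gap → hour 12). Taking the maximum gives a start of hour 12, and it finishes at 12 + 7 = hour 19.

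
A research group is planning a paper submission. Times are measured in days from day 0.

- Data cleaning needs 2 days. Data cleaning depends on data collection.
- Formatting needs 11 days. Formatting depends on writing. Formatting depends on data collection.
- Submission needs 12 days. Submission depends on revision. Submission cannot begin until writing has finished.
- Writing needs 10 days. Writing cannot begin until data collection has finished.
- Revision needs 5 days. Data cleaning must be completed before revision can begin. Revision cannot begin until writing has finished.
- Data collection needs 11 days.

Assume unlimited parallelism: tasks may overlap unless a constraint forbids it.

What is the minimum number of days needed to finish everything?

Nothing blocks data collection, so it runs from day 0 to day 11.
Writing waits on data collection (finishes day 11), so it starts at day 11 and finishes at 11 + 10 = day 21.
Formatting has to wait for writing (finishes day 21); data collection (finishes day 11). The latest of these is day 21, so formatting runs day 21 to 21 + 11 = day 32.
After data collection (finishes day 11), data cleaning can start at day 11 and finishes at day 13.
Revision cannot start until data cleaning (finishes day 13); writing (finishes day 21). The controlling bound is day 21, so revision finishes at 21 + 5 = day 26.
For submission: revision (finishes day 26); writing (finishes day 21). Taking the maximum gives a start of day 26, and it finishes at 26 + 12 = day 38.
All tasks are finished once the last one completes. Finish times: Data collection at 11, Data cleaning at 13, Writing at 21, Revision at 26, Formatting at 32, Submission at 38. The latest is day 38.

38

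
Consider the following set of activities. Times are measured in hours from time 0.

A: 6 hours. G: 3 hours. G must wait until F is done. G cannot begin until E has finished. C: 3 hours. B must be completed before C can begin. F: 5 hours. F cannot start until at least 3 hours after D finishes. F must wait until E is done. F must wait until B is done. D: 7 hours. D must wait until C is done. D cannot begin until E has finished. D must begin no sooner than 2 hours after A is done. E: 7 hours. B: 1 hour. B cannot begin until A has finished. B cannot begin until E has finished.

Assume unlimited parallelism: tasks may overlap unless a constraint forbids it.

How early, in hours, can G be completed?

29

E can start immediately at hour 0; it finishes at hour 7.
Nothing blocks A, so it runs from hour 0 to hour 6.
B has to wait for A (finishes hour 6); E (finishes hour 7). The latest of these is hour 7, so B runs hour 7 to 7 + 1 = hour 8.
C waits on B (finishes hour 8), so it starts at hour 8 and finishes at 8 + 3 = hour 11.
D has to wait for C (finishes hour 11); E (finishes hour 7); A (finishes hour 6, plus 2-hour gap → hour 8). The latest of these is hour 11, so D runs hour 11 to 11 + 7 = hour 18.
F needs all of D (finishes hour 18, plus 3-hour gap → hour 21); E (finishes hour 7); B (finishes hour 8). That puts its earliest start at hour 21; it finishes at 21 + 5 = hour 26.
G cannot start until F (finishes hour 26); E (finishes hour 7). The controlling bound is hour 26, so G finishes at 26 + 3 = hour 29.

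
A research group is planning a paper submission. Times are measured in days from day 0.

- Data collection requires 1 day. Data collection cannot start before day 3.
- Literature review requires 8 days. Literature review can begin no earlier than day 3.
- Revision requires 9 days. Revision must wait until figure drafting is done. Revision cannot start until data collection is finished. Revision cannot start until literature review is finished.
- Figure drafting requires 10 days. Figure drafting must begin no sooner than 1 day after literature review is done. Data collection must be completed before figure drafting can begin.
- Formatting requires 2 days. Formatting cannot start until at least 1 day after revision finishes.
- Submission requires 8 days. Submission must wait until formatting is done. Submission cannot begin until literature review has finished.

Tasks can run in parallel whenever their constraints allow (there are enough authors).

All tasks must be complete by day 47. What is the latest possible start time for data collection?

Nothing follows submission; the deadline of day 47 is its only limit. It must start by 47 − 8 = day 39.
Formatting has to be done before submission (must start by day 39). That means finishing by day 39, i.e. starting by 39 − 2 = day 37.
Revision has to be done before formatting (must start by day 37, minus 1-day gap → day 36). That means finishing by day 36, i.e. starting by 36 − 9 = day 27.
Figure drafting has to be done before revision (must start by day 27). That means finishing by day 27, i.e. starting by 27 − 10 = day 17.
Data collection must finish in time for figure drafting (must start by day 17); revision (must start by day 27). The tightest is day 17, so data collection must start by 17 − 1 = day 16.

16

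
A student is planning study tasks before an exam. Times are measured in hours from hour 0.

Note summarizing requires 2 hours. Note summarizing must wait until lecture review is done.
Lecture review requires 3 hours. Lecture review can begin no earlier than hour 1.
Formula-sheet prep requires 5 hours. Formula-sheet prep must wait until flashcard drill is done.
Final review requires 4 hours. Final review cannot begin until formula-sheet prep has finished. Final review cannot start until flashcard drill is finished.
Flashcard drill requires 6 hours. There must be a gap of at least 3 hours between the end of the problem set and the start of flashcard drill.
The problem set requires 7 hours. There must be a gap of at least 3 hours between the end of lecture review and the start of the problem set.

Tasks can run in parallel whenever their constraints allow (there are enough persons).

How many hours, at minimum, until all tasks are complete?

32

Lecture review cannot begin until its own release at hour 1. It runs from hour 1 to 1 + 3 = hour 4.
Note summarizing waits on lecture review (finishes hour 4), so it starts at hour 4 and finishes at 4 + 2 = hour 6.
The problem set waits on lecture review (finishes hour 4, plus 3-hour gap → hour 7), so it starts at hour 7 and finishes at 7 + 7 = hour 14.
Flashcard drill waits on the problem set (finishes hour 14, plus 3-hour gap → hour 17), so it starts at hour 17 and finishes at 17 + 6 = hour 23.
Formula-sheet prep cannot begin until flashcard drill (finishes hour 23). It runs from hour 23 to 23 + 5 = hour 28.
Final review cannot start until formula-sheet prep (finishes hour 28); flashcard drill (finishes hour 23). The controlling bound is hour 28, so final review finishes at 28 + 4 = hour 32.
All tasks are finished once the last one completes. Finish times: Lecture review at 4, The problem set at 14, Flashcard drill at 23, Note summarizing at 6, Formula-sheet prep at 28, Final review at 32. The latest is hour 32.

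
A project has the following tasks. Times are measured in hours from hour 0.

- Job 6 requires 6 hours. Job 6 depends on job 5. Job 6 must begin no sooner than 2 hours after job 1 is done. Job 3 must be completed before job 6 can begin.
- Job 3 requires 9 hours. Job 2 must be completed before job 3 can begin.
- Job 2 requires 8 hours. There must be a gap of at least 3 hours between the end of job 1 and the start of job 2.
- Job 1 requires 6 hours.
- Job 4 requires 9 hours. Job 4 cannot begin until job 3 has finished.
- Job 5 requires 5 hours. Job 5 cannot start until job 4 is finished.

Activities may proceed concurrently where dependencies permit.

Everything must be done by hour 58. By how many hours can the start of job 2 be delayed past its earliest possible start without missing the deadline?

Nothing blocks job 1, so it runs from hour 0 to hour 6.
Job 2 waits on job 1 (finishes hour 6, plus 3-hour gap → hour 9), so it starts at hour 9 and finishes at 9 + 8 = hour 17.

Working backward from the deadline:
Job 6 has no dependents, so it just needs to finish by hour 58. Starting by 58 − 6 = hour 52 achieves that.
Since job 6 (must start by hour 52) depends on it, job 5 must finish by hour 52. Backing off its 5-hour duration gives a latest start of hour 47.
Since job 5 (must start by hour 47) depends on it, job 4 must finish by hour 47. Backing off its 9-hour duration gives a latest start of hour 38.
For job 3: job 4 (must start by hour 38); job 6 (must start by hour 52). The most restrictive is hour 38; with a 9-hour duration, job 3 must start by hour 29.
Job 2 must finish before job 3 (must start by hour 29). With an 8-hour duration, job 2 must start by 29 − 8 = hour 21.
So job 2 can start as early as hour 9 and as late as hour 21, giving 21 − 9 = 12 hours of slack.

12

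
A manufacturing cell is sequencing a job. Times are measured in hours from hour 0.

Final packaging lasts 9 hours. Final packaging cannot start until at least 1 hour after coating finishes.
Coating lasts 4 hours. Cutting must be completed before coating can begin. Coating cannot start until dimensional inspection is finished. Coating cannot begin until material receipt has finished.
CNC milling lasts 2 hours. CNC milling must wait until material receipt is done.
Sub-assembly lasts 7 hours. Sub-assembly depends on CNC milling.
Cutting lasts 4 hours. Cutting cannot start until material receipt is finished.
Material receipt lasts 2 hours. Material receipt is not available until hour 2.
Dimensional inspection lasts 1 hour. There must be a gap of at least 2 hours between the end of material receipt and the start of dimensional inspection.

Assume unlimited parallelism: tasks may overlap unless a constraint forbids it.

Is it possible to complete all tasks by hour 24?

Material receipt waits on its own release at hour 2, so it starts at hour 2 and finishes at 2 + 2 = hour 4.
After material receipt (finishes hour 4, plus 2-hour gap → hour 6), dimensional inspection can start at hour 6 and finishes at hour 7.
After material receipt (finishes hour 4), CNC milling can start at hour 4 and finishes at hour 6.
Sub-assembly waits on CNC milling (finishes hour 6), so it starts at hour 6 and finishes at 6 + 7 = hour 13.
Cutting cannot begin until material receipt (finishes hour 4). It runs from hour 4 to 4 + 4 = hour 8.
Coating cannot start until cutting (finishes hour 8); dimensional inspection (finishes hour 7); material receipt (finishes hour 4). The controlling bound is hour 8, so coating finishes at 8 + 4 = hour 12.
Final packaging cannot begin until coating (finishes hour 12, plus 1-hour gap → hour 13). It runs from hour 13 to 13 + 9 = hour 22.
Every task is finished by hour 22, which is no later than the deadline of 24, so the schedule is feasible.

Yes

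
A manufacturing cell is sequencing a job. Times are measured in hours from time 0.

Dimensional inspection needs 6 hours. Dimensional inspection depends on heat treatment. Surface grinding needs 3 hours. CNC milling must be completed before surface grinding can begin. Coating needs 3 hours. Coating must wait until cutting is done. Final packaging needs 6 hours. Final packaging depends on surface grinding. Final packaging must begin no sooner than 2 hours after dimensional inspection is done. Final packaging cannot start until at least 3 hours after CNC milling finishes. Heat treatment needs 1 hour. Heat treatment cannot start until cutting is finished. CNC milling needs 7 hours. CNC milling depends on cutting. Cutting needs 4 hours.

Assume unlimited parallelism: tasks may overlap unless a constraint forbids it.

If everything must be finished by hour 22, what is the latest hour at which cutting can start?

2

To finish by hour 22, final packaging (duration 6) must start no later than hour 16.
Surface grinding must finish before final packaging (must start by hour 16). With a 3-hour duration, surface grinding must start by 16 − 3 = hour 13.
CNC milling has several dependents: surface grinding (must start by hour 13); final packaging (must start by hour 16, minus 3-hour gap → hour 13). The earliest of those limits is hour 13, so CNC milling must start by 13 − 7 = hour 6.
Since final packaging (must start by hour 16, minus 2-hour gap → hour 14) depends on it, dimensional inspection must finish by hour 14. Backing off its 6-hour duration gives a latest start of hour 8.
Heat treatment must finish before dimensional inspection (must start by hour 8). With a 1-hour duration, heat treatment must start by 8 − 1 = hour 7.
Coating has no dependents, so it just needs to finish by hour 22. Starting by 22 − 3 = hour 19 achieves that.
Cutting must finish in time for CNC milling (must start by hour 6); heat treatment (must start by hour 7); coating (must start by hour 19). The tightest is hour 6, so cutting must start by 6 − 4 = hour 2.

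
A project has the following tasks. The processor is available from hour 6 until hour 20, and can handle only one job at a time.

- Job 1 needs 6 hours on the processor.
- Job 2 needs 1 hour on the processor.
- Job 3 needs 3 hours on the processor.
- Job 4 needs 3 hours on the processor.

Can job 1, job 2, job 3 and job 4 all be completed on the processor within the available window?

Yes

The processor window is 20 − 6 = 14 hours.
Running back to back, the jobs need 6 + 1 + 3 + 3 = 13 hours on the processor.
Since 13 ≤ 14, they fit within the window.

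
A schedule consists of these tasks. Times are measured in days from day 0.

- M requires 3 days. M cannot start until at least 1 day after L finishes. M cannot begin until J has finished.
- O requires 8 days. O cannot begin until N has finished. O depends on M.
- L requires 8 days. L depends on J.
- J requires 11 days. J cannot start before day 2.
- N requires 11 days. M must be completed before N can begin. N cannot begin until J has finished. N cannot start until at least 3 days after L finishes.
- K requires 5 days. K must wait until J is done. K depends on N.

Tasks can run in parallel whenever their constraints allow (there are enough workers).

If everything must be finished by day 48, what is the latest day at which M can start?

26

K must finish by day 48; it takes 5 days, so it must start by 48 − 5 = day 43.
O must finish by day 48; it takes 8 days, so it must start by 48 − 8 = day 40.
For N: K (must start by day 43); O (must start by day 40). The most restrictive is day 40; with an 11-day duration, N must start by day 29.
M feeds N (must start by day 29); O (must start by day 40). Taking the minimum, M must finish by day 29 and start by 29 − 3 = day 26.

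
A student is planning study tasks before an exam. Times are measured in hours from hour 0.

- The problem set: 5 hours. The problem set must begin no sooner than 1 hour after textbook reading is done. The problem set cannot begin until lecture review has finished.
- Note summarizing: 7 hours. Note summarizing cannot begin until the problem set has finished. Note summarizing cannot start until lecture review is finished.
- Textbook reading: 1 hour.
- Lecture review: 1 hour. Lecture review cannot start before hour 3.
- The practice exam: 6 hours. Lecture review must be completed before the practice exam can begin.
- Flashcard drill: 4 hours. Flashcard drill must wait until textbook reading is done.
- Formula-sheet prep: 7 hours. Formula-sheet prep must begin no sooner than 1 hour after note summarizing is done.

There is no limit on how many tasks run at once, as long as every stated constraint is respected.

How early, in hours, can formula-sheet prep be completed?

24

Lecture review cannot begin until its own release at hour 3. It runs from hour 3 to 3 + 1 = hour 4.
Nothing blocks textbook reading, so it runs from hour 0 to hour 1.
For the problem set: textbook reading (finishes hour 1, plus 1-hour gap → hour 2); lecture review (finishes hour 4). Taking the maximum gives a start of hour 4, and it finishes at 4 + 5 = hour 9.
Note summarizing needs all of the problem set (finishes hour 9); lecture review (finishes hour 4). That puts its earliest start at hour 9; it finishes at 9 + 7 = hour 16.
Formula-sheet prep cannot begin until note summarizing (finishes hour 16, plus 1-hour gap → hour 17). It runs from hour 17 to 17 + 7 = hour 24.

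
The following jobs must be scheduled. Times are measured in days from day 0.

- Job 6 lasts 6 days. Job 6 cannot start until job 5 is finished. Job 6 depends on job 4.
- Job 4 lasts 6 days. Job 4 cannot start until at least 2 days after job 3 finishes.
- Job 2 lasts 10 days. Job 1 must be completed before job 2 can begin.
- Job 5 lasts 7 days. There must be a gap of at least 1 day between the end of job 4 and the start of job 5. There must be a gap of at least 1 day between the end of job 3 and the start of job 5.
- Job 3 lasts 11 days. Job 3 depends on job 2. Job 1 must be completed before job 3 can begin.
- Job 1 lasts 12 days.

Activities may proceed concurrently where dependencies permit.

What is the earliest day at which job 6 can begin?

Nothing blocks job 1, so it runs from day 0 to day 12.
After job 1 (finishes day 12), job 2 can start at day 12 and finishes at day 22.
Job 3 has to wait for job 2 (finishes day 22); job 1 (finishes day 12). The latest of these is day 22, so job 3 runs day 22 to 22 + 11 = day 33.
After job 3 (finishes day 33, plus 2-day gap → day 35), job 4 can start at day 35 and finishes at day 41.
Job 5 needs all of job 4 (finishes day 41, plus 1-day gap → day 42); job 3 (finishes day 33, plus 1-day gap → day 34). That puts its earliest start at day 42; it finishes at 42 + 7 = day 49.
Job 6 waits on job 5 (finishes day 49); job 4 (finishes day 41). The latest of these is day 49, which is the earliest job 6 can start.

49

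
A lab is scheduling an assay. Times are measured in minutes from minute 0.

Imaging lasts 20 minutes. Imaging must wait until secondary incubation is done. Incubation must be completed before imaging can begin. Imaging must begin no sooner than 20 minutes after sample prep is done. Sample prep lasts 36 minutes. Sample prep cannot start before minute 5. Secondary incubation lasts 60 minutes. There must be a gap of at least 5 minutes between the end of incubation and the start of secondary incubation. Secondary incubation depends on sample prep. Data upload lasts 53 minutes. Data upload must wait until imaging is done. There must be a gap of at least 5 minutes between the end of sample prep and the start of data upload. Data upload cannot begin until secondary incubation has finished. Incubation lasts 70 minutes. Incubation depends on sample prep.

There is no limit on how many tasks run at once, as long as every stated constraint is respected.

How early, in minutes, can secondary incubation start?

Sample prep cannot begin until its own release at minute 5. It runs from minute 5 to 5 + 36 = minute 41.
Incubation waits on sample prep (finishes minute 41), so it starts at minute 41 and finishes at 41 + 70 = minute 111.
Secondary incubation waits on incubation (finishes minute 111, plus 5-minute gap → minute 116); sample prep (finishes minute 41). The latest of these is minute 116, which is the earliest secondary incubation can start.

116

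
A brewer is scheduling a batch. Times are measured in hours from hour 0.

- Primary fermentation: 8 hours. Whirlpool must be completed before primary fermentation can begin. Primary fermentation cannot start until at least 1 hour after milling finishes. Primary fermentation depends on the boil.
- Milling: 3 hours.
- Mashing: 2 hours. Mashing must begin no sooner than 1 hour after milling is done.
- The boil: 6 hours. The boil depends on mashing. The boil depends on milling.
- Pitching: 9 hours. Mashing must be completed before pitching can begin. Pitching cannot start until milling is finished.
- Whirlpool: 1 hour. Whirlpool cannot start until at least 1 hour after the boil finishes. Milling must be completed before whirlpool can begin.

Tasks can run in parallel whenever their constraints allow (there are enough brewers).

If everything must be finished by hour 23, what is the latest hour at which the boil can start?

7

Nothing follows primary fermentation; the deadline of hour 23 is its only limit. It must start by 23 − 8 = hour 15.
Whirlpool has to be done before primary fermentation (must start by hour 15). That means finishing by hour 15, i.e. starting by 15 − 1 = hour 14.
For the boil: whirlpool (must start by hour 14, minus 1-hour gap → hour 13); primary fermentation (must start by hour 15). The most restrictive is hour 13; with a 6-hour duration, the boil must start by hour 7.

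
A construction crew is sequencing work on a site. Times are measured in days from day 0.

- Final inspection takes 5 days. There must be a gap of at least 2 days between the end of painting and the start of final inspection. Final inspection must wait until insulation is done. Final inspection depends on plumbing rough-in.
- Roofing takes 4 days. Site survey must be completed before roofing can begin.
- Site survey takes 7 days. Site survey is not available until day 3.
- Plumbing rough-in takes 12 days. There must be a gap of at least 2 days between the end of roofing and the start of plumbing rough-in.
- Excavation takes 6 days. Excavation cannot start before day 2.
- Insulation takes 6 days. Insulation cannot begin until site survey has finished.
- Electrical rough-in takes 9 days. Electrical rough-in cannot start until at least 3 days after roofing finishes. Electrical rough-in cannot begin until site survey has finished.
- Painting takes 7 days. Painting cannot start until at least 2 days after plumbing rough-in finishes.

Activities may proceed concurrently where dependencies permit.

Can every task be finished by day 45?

After its own release at day 2, excavation can start at day 2 and finishes at day 8.
After its own release at day 3, site survey can start at day 3 and finishes at day 10.
Insulation waits on site survey (finishes day 10), so it starts at day 10 and finishes at 10 + 6 = day 16.
After site survey (finishes day 10), roofing can start at day 10 and finishes at day 14.
Electrical rough-in has to wait for roofing (finishes day 14, plus 3-day gap → day 17); site survey (finishes day 10). The latest of these is day 17, so electrical rough-in runs day 17 to 17 + 9 = day 26.
Plumbing rough-in waits on roofing (finishes day 14, plus 2-day gap → day 16), so it starts at day 16 and finishes at 16 + 12 = day 28.
After plumbing rough-in (finishes day 28, plus 2-day gap → day 30), painting can start at day 30 and finishes at day 37.
Final inspection cannot start until painting (finishes day 37, plus 2-day gap → day 39); insulation (finishes day 16); plumbing rough-in (finishes day 28). The controlling bound is day 39, so final inspection finishes at 39 + 5 = day 44.
Every task is finished by day 44, which is no later than the deadline of 45, so the schedule is feasible.

Yes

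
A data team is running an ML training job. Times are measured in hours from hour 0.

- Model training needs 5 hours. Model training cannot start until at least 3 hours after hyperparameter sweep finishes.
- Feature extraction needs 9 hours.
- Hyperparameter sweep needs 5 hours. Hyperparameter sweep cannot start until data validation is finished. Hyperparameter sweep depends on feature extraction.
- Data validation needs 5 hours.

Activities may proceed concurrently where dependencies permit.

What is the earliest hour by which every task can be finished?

Feature extraction has no prerequisites, so it starts at hour 0 and finishes at hour 9.
Nothing blocks data validation, so it runs from hour 0 to hour 5.
Hyperparameter sweep cannot start until data validation (finishes hour 5); feature extraction (finishes hour 9). The controlling bound is hour 9, so hyperparameter sweep finishes at 9 + 5 = hour 14.
Model training waits on hyperparameter sweep (finishes hour 14, plus 3-hour gap → hour 17), so it starts at hour 17 and finishes at 17 + 5 = hour 22.
All tasks are finished once the last one completes. Finish times: Data validation at 5, Feature extraction at 9, Hyperparameter sweep at 14, Model training at 22. The latest is hour 22.

22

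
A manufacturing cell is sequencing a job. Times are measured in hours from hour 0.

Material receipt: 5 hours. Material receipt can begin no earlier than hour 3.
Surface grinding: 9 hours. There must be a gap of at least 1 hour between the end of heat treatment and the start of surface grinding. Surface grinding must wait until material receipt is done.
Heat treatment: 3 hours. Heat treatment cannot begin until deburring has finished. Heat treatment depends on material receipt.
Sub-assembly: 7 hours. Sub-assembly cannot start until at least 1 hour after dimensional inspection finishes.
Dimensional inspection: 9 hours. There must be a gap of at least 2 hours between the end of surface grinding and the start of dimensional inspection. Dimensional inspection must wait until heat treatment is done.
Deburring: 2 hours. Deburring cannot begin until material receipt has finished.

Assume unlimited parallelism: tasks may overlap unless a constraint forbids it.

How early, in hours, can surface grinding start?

Material receipt cannot begin until its own release at hour 3. It runs from hour 3 to 3 + 5 = hour 8.
After material receipt (finishes hour 8), deburring can start at hour 8 and finishes at hour 10.
Heat treatment has to wait for deburring (finishes hour 10); material receipt (finishes hour 8). The latest of these is hour 10, so heat treatment runs hour 10 to 10 + 3 = hour 13.
Surface grinding waits on heat treatment (finishes hour 13, plus 1-hour gap → hour 14); material receipt (finishes hour 8). The latest of these is hour 14, which is the earliest surface grinding can start.

14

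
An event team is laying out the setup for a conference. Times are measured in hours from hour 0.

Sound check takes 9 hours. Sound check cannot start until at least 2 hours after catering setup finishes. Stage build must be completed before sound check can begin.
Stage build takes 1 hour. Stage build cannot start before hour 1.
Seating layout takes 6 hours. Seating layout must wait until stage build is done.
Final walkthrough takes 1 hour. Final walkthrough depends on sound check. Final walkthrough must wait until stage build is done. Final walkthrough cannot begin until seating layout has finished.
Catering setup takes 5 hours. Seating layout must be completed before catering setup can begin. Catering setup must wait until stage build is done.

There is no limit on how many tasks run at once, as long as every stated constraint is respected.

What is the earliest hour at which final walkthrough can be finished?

Stage build waits on its own release at hour 1, so it starts at hour 1 and finishes at 1 + 1 = hour 2.
Seating layout cannot begin until stage build (finishes hour 2). It runs from hour 2 to 2 + 6 = hour 8.
For catering setup: seating layout (finishes hour 8); stage build (finishes hour 2). Taking the maximum gives a start of hour 8, and it finishes at 8 + 5 = hour 13.
Sound check cannot start until catering setup (finishes hour 13, plus 2-hour gap → hour 15); stage build (finishes hour 2). The controlling bound is hour 15, so sound check finishes at 15 + 9 = hour 24.
For final walkthrough: sound check (finishes hour 24); stage build (finishes hour 2); seating layout (finishes hour 8). Taking the maximum gives a start of hour 24, and it finishes at 24 + 1 = hour 25.

25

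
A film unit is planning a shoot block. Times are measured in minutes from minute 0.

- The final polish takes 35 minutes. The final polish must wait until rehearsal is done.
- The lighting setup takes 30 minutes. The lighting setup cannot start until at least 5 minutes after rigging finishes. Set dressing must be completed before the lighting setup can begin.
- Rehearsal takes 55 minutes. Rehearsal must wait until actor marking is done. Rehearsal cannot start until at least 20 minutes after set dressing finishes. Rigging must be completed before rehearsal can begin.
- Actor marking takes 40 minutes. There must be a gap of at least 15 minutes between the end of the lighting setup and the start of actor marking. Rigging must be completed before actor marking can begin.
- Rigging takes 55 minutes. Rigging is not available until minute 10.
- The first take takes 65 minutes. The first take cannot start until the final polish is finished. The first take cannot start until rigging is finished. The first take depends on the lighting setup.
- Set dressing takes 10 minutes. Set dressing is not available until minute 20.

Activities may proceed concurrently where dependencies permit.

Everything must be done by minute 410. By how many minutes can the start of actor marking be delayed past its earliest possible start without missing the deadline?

After its own release at minute 20, set dressing can start at minute 20 and finishes at minute 30.
Rigging waits on its own release at minute 10, so it starts at minute 10 and finishes at 10 + 55 = minute 65.
For the lighting setup: rigging (finishes minute 65, plus 5-minute gap → minute 70); set dressing (finishes minute 30). Taking the maximum gives a start of minute 70, and it finishes at 70 + 30 = minute 100.
For actor marking: the lighting setup (finishes minute 100, plus 15-minute gap → minute 115); rigging (finishes minute 65). Taking the maximum gives a start of minute 115, and it finishes at 115 + 40 = minute 155.

Working backward from the deadline:
To finish by minute 410, the first take (duration 65) must start no later than minute 345.
The final polish must finish before the first take (must start by minute 345). With a 35-minute duration, the final polish must start by 345 − 35 = minute 310.
Rehearsal must finish before the final polish (must start by minute 310). With a 55-minute duration, rehearsal must start by 310 − 55 = minute 255.
Since rehearsal (must start by minute 255) depends on it, actor marking must finish by minute 255. Backing off its 40-minute duration gives a latest start of minute 215.
So actor marking can start as early as minute 115 and as late as minute 215, giving 215 − 115 = 100 minutes of slack.

100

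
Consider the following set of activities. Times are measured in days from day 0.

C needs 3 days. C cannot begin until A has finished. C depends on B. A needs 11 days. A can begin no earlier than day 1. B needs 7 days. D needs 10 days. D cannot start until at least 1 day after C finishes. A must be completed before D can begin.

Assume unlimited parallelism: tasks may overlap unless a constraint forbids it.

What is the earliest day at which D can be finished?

Nothing blocks B, so it runs from day 0 to day 7.
After its own release at day 1, A can start at day 1 and finishes at day 12.
C has to wait for A (finishes day 12); B (finishes day 7). The latest of these is day 12, so C runs day 12 to 12 + 3 = day 15.
For D: C (finishes day 15, plus 1-day gap → day 16); A (finishes day 12). Taking the maximum gives a start of day 16, and it finishes at 16 + 10 = day 26.

26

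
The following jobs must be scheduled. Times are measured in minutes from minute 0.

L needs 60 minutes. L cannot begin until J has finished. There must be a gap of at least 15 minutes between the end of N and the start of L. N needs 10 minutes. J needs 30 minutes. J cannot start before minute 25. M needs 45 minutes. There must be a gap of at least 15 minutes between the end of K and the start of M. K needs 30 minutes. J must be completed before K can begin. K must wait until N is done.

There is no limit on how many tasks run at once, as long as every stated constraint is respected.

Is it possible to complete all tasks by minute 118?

Nothing blocks N, so it runs from minute 0 to minute 10.
After its own release at minute 25, J can start at minute 25 and finishes at minute 55.
L cannot start until J (finishes minute 55); N (finishes minute 10, plus 15-minute gap → minute 25). The controlling bound is minute 55, so L finishes at 55 + 60 = minute 115.
K needs all of J (finishes minute 55); N (finishes minute 10). That puts its earliest start at minute 55; it finishes at 55 + 30 = minute 85.
M cannot begin until K (finishes minute 85, plus 15-minute gap → minute 100). It runs from minute 100 to 100 + 45 = minute 145.
The earliest everything can be done is minute 145, which is after the deadline of 118, so it is not possible.

No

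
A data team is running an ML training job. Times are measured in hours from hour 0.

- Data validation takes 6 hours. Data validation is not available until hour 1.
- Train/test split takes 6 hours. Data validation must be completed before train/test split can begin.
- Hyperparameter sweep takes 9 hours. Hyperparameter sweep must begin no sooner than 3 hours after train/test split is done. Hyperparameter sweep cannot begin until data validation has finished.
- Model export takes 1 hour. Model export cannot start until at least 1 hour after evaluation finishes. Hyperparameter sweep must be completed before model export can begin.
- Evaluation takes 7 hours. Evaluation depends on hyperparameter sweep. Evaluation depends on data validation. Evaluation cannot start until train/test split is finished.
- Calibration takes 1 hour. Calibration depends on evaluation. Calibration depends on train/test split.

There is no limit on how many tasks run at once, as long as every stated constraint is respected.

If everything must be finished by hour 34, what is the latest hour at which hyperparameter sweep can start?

16

Nothing follows calibration; the deadline of hour 34 is its only limit. It must start by 34 − 1 = hour 33.
Model export must finish by hour 34; it takes 1 hour, so it must start by 34 − 1 = hour 33.
Evaluation has several dependents: calibration (must start by hour 33); model export (must start by hour 33, minus 1-hour gap → hour 32). The earliest of those limits is hour 32, so evaluation must start by 32 − 7 = hour 25.
Hyperparameter sweep has several dependents: evaluation (must start by hour 25); model export (must start by hour 33). The earliest of those limits is hour 25, so hyperparameter sweep must start by 25 − 9 = hour 16.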